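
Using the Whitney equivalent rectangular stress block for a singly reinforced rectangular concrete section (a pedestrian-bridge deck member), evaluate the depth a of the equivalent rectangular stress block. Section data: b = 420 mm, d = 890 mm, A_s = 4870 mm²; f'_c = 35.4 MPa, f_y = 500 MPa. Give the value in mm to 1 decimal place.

a ≈ 192.7 mm

T = A_s f_y = 4870 × 500 = 2435000 N = 2435 kN.
Setting C = 0.85 f'_c a b equal to T: a = 2435000/(0.85 × 35.4 × 420) = 192.7 mm.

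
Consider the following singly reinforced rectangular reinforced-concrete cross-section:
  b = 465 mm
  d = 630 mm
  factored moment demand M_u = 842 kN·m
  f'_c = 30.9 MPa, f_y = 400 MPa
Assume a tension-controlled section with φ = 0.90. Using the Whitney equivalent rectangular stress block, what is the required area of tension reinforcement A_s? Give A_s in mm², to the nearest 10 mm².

M_n = M_u/φ = 842/0.90 = 935.556 kN·m.
With M_n = 0.85 f'_c a b (d − a/2), solve the quadratic for a:
a = d − √(d² − 2M_n/(0.85 f'_c b)) = 630 − √(630² − 2 × 935.556×10⁶/(0.85 × 30.9 × 465)) = 136.34 mm.
A_s = 0.85 f'_c a b / f_y = 0.85 × 30.9 × 136.34 × 465 / 400 = 4162.9 mm².

A_s ≈ 4160 mm²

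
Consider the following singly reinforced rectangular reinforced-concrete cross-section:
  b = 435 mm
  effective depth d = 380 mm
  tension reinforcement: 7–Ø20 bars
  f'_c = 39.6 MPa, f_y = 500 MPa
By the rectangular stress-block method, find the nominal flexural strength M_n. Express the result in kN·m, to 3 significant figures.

A_s = 7 × 314 = 2198 mm².
T = A_s f_y = 2198 × 500 = 1099000 N = 1099 kN.
From C = T: a = T/(0.85 f'_c b) = 1099000/(0.85 × 39.6 × 435) = 75.06 mm.
M_n = T(d − a/2) = 1099 kN × (380 − 37.53) mm = 376.37 kN·m.

M_n ≈ 376 kN·m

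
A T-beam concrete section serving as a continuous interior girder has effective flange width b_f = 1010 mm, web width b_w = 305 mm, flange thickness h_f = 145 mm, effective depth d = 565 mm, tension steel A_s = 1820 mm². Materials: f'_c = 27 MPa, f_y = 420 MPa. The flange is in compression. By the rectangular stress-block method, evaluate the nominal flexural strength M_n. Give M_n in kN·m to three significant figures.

Tension: T = A_s f_y = 1820 × 420 = 764400 N.
Try a within the flange: a = T/(0.85 f'_c b_f) = 764400/(0.85 × 27 × 1010) = 32.98 mm.
Since a = 32.98 ≤ h_f = 145 mm, the stress block lies entirely in the flange; analyse as a rectangular beam of width b_f.
M_n = T(d − a/2) = 764400 × (565 − 16.49) = 419.28 × 10⁶ N·mm.
M_n = 419.28 kN·m.

M_n ≈ 419 kN·m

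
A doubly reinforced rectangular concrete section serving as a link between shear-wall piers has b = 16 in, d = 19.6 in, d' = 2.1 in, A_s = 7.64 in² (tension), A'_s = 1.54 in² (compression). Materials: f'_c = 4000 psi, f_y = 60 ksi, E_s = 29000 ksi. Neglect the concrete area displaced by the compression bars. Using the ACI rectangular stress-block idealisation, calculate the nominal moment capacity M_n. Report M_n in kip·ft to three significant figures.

Assume both steels yield.
a = (A_s − A'_s) f_y/(0.85 f'_c b) = (7.64 − 1.54) × 60/(0.85 × 4 × 16) = 6.728 in.
c = a/β₁ = 6.728/0.85 = 7.915 in; ε'_s = 0.003(c − d')/c = 0.0022 ≥ ε_y = 0.0021, so the compression steel yields.
M_n = (A_s − A'_s) f_y (d − a/2) + A'_s f_y (d − d') = 366 × (19.6 − 3.364) + 92.4 × (19.6 − 2.1) = 5942.4 + 1617.0 = 7559.4 kip·in = 7559.4/12 = 629.95 kip·ft.

M_n ≈ 630 kip·ft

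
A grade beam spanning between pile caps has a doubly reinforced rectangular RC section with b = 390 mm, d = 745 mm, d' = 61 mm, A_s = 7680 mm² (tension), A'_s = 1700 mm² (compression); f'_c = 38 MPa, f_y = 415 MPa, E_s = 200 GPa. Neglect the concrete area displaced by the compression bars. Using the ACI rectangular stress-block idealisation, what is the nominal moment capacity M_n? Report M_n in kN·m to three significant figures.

Assume both tension and compression steel yield.
Net tension couple steel: A_s − A'_s = 5980 mm².
a = (A_s − A'_s) f_y / (0.85 f'_c b) = 2481700/(0.85 × 38 × 390) = 197.01 mm.
c = a/β₁ = 197.01/0.779 = 252.90 mm; ε'_s = 0.003(c − d')/c = 0.0023 ≥ f_y/E_s = 0.0021, so compression steel does yield.
M_n = (A_s − A'_s) f_y (d − a/2) + A'_s f_y (d − d') = [2481700 × (745 − 98.505) + 705500 × (745 − 61)] × 10⁻⁶ = 1604.41 + 482.56 = 2086.97 kN·m.

M_n ≈ 2090 kN·m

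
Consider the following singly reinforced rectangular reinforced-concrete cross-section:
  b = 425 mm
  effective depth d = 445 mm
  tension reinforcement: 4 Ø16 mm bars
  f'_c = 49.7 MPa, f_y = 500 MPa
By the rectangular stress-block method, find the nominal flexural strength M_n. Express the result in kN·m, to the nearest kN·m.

A_s = 4 × 201 = 804 mm².
T = A_s f_y = 804 × 500 = 402000 N = 402 kN.
From C = T: a = T/(0.85 f'_c b) = 402000/(0.85 × 49.7 × 425) = 22.39 mm.
M_n = T(d − a/2) = 402 kN × (445 − 11.195) mm = 174.39 kN·m.

M_n ≈ 174 kN·m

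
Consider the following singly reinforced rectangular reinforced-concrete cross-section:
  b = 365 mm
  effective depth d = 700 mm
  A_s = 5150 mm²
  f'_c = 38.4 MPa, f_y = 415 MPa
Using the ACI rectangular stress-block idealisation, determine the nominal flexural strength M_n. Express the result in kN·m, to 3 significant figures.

T = A_s f_y = 5150 × 415 = 2137250 N = 2137.25 kN.
From C = T: a = T/(0.85 f'_c b) = 2137250/(0.85 × 38.4 × 365) = 179.40 mm.
M_n = T(d − a/2) = 2137.25 kN × (700 − 89.7) mm = 1304.36 kN·m.

M_n ≈ 1300 kN·m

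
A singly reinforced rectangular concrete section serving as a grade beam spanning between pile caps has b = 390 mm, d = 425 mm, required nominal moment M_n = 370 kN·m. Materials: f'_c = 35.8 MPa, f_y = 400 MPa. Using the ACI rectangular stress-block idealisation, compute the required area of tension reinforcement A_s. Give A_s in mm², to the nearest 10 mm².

A_s ≈ 2410 mm²

With M_n = 0.85 f'_c a b (d − a/2), solve the quadratic for a:
a = d − √(d² − 2M_n/(0.85 f'_c b)) = 425 − √(425² − 2 × 370×10⁶/(0.85 × 35.8 × 390)) = 81.09 mm.
A_s = 0.85 f'_c a b / f_y = 0.85 × 35.8 × 81.09 × 390 / 400 = 2405.9 mm².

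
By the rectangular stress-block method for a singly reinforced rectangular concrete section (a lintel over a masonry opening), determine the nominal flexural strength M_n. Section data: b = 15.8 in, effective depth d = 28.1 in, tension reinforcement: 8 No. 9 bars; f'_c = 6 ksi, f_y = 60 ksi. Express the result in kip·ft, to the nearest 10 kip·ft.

M_n ≈ 1000 kip·ft

A_s = 8 × 1 = 8 in².
T = A_s f_y = 8 × 60 = 480 kips.
a = T/(0.85 f'_c b) = 480/(0.85 × 6 × 15.8) = 5.957 in.
M_n = T(d − a/2) = 480 × (28.1 − 2.9785) = 12058.3 kip·in = 12058.3/12 = 1004.86 kip·ft.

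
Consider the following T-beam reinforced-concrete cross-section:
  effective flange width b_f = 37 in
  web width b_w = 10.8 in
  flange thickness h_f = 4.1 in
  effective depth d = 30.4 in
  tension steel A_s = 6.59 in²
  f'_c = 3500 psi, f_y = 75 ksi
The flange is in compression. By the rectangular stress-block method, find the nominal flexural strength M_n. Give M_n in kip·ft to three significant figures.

Tension: T = A_s f_y = 6.59 × 75 = 494.25 kips.
Try a within the flange: a = T/(0.85 f'_c b_f) = 494.25/(0.85 × 3.5 × 37) = 4.490 in.
a = 4.490 > h_f = 4.1 in: the block extends into the web. Split into flange-overhang and web parts.
C_f = 0.85 f'_c (b_f − b_w) h_f = 0.85 × 3.5 × (37 − 10.8) × 4.1 = 319.6 kips.
Remaining web compression depth: a_w = (T − C_f)/(0.85 f'_c b_w) = (494.25 − 319.6)/(0.85 × 3.5 × 10.8) = 5.436 in.
M_n = C_f(d − h_f/2) + (T − C_f)(d − a_w/2) = 319.6 × (30.4 − 2.05) + 174.65 × (30.4 − 2.718) = 9060.7 + 4834.7 = 13895.4 kip·in.
M_n = 13895.4/12 = 1157.95 kip·ft.

M_n ≈ 1160 kip·ft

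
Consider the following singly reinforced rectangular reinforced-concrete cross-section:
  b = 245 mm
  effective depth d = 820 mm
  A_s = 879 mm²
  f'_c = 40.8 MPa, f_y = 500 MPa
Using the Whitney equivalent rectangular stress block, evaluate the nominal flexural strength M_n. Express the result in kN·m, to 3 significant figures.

M_n ≈ 349 kN·m

T = A_s f_y = 879 × 500 = 439500 N = 439.5 kN.
From C = T: a = T/(0.85 f'_c b) = 439500/(0.85 × 40.8 × 245) = 51.73 mm.
M_n = T(d − a/2) = 439.5 kN × (820 − 25.865) mm = 349.02 kN·m.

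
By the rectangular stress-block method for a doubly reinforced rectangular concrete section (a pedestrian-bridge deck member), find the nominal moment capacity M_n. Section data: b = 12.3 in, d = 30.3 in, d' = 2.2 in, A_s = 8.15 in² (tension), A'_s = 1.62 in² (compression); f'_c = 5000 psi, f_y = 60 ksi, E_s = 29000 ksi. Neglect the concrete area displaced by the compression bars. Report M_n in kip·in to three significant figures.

M_n ≈ 13100 kip·in

Assume both steels yield.
a = (A_s − A'_s) f_y/(0.85 f'_c b) = (8.15 − 1.62) × 60/(0.85 × 5 × 12.3) = 7.495 in.
c = a/β₁ = 7.495/0.8 = 9.369 in; ε'_s = 0.003(c − d')/c = 0.0023 ≥ ε_y = 0.0021, so the compression steel yields.
M_n = (A_s − A'_s) f_y (d − a/2) + A'_s f_y (d − d') = 391.8 × (30.3 − 3.7475) + 97.2 × (30.3 − 2.2) = 10403.3 + 2731.3 = 13134.6 kip·in.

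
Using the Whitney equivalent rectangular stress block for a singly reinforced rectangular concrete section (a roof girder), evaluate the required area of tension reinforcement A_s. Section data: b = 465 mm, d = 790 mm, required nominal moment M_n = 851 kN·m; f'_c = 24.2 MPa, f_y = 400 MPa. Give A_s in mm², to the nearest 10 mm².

A_s ≈ 2920 mm²

With M_n = 0.85 f'_c a b (d − a/2), solve the quadratic for a:
a = d − √(d² − 2M_n/(0.85 f'_c b)) = 790 − √(790² − 2 × 851×10⁶/(0.85 × 24.2 × 465)) = 122.05 mm.
A_s = 0.85 f'_c a b / f_y = 0.85 × 24.2 × 122.05 × 465 / 400 = 2918.5 mm².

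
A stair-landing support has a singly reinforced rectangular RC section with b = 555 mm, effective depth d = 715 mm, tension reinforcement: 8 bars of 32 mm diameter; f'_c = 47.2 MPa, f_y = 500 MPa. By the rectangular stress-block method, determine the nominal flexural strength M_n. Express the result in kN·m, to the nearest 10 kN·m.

M_n ≈ 2070 kN·m

A_s = 8 × 804 = 6432 mm².
T = A_s f_y = 6432 × 500 = 3216000 N = 3216 kN.
From C = T: a = T/(0.85 f'_c b) = 3216000/(0.85 × 47.2 × 555) = 144.43 mm.
M_n = T(d − a/2) = 3216 kN × (715 − 72.215) mm = 2067.20 kN·m.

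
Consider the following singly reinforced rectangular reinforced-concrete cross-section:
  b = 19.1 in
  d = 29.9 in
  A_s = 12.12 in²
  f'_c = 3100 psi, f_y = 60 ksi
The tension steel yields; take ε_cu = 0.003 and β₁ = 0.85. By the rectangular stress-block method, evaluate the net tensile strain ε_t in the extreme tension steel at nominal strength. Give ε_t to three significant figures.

ε_t ≈ 0.00228

a = A_s f_y/(0.85 f'_c b) = 14.449 in.
β₁ = 0.85, so c = a/β₁ = 14.449/0.85 = 16.999 in.
From the linear strain diagram with ε_cu = 0.003: ε_t = 0.003 (d − c)/c = 0.003 × (29.9 − 16.999)/16.999 = 0.00228.
ε_t < 0.004 — the section is over-reinforced for flexure under ACI limits.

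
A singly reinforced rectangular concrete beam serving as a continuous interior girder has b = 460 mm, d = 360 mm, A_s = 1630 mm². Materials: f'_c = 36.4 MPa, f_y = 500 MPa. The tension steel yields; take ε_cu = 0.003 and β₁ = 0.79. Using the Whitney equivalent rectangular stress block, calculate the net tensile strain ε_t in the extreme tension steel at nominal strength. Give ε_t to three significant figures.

ε_t ≈ 0.0119

a = A_s f_y/(0.85 f'_c b) = 57.26 mm.
β₁ = 0.79, so c = a/β₁ = 57.26/0.79 = 72.48 mm.
From the linear strain diagram with ε_cu = 0.003: ε_t = 0.003 (d − c)/c = 0.003 × (360 − 72.48)/72.48 = 0.0119.
Since ε_t ≥ 0.005, the section is tension-controlled.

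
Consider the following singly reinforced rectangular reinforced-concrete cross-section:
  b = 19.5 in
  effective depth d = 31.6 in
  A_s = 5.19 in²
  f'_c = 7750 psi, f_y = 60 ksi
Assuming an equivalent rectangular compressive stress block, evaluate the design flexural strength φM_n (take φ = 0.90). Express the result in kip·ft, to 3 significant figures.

φM_n ≈ 710 kip·ft

T = A_s f_y = 5.19 × 60 = 311.4 kips.
a = T/(0.85 f'_c b) = 311.4/(0.85 × 7.75 × 19.5) = 2.424 in.
M_n = T(d − a/2) = 311.4 × (31.6 − 1.212) = 9462.8 kip·in = 9462.8/12 = 788.57 kip·ft.
φM_n = 0.90 × 788.57 = 709.71 kip·ft.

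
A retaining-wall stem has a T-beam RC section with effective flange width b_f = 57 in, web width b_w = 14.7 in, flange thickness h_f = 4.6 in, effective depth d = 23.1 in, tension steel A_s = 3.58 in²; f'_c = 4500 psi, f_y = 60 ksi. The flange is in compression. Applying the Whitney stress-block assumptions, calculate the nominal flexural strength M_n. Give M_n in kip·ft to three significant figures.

M_n ≈ 405 kip·ft

Tension: T = A_s f_y = 3.58 × 60 = 214.8 kips.
Try a within the flange: a = T/(0.85 f'_c b_f) = 214.8/(0.85 × 4.5 × 57) = 0.985 in.
Since a = 0.985 ≤ h_f = 4.6 in, the stress block lies entirely in the flange; analyse as a rectangular beam of width b_f.
M_n = T(d − a/2) = 214.8 × (23.1 − 0.4925) = 4856.1 kip·in.
M_n = 4856.1/12 = 404.68 kip·ft.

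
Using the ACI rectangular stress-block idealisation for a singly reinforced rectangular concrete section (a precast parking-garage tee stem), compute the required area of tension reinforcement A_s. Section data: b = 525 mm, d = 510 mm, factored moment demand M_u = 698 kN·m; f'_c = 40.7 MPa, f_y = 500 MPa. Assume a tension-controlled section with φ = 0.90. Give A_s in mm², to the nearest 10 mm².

M_n = M_u/φ = 698/0.90 = 775.556 kN·m.
With M_n = 0.85 f'_c a b (d − a/2), solve the quadratic for a:
a = d − √(d² − 2M_n/(0.85 f'_c b)) = 510 − √(510² − 2 × 775.556×10⁶/(0.85 × 40.7 × 525)) = 92.03 mm.
A_s = 0.85 f'_c a b / f_y = 0.85 × 40.7 × 92.03 × 525 / 500 = 3343.0 mm².

A_s ≈ 3340 mm²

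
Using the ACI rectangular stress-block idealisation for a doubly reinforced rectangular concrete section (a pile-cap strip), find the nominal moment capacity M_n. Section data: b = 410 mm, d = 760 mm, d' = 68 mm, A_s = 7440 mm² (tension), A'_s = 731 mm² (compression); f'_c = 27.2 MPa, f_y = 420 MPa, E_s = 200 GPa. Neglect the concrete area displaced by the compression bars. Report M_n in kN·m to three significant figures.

M_n ≈ 1940 kN·m

Assume both tension and compression steel yield.
Net tension couple steel: A_s − A'_s = 6709 mm².
a = (A_s − A'_s) f_y / (0.85 f'_c b) = 2817780/(0.85 × 27.2 × 410) = 297.26 mm.
c = a/β₁ = 297.26/0.85 = 349.72 mm; ε'_s = 0.003(c − d')/c = 0.0024 ≥ f_y/E_s = 0.0021, so compression steel does yield.
M_n = (A_s − A'_s) f_y (d − a/2) + A'_s f_y (d − d') = [2817780 × (760 − 148.63) + 307020 × (760 − 68)] × 10⁻⁶ = 1722.71 + 212.46 = 1935.17 kN·m.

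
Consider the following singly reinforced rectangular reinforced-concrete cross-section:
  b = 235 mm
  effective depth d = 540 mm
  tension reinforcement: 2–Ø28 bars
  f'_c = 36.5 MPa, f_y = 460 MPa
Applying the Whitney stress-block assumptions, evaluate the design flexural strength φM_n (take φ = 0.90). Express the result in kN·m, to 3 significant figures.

A_s = 2 × 616 = 1232 mm².
T = A_s f_y = 1232 × 460 = 566720 N = 566.72 kN.
From C = T: a = T/(0.85 f'_c b) = 566720/(0.85 × 36.5 × 235) = 77.73 mm.
M_n = T(d − a/2) = 566.72 kN × (540 − 38.865) mm = 284.00 kN·m.
φM_n = 0.90 × 284.00 = 255.60 kN·m.

φM_n ≈ 256 kN·m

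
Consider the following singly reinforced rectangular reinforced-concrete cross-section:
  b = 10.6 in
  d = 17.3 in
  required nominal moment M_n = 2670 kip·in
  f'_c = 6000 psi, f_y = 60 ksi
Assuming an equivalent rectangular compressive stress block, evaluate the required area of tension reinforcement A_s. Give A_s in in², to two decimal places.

From M_n = 0.85 f'_c a b (d − a/2):
a = d − √(d² − 2M_n/(0.85 f'_c b)) = 17.3 − √(17.3² − 2 × 2670/(0.85 × 6 × 10.6)) = 3.140 in.
A_s = 0.85 f'_c a b / f_y = 0.85 × 6 × 3.140 × 10.6 / 60 = 2.829 in².

A_s ≈ 2.83 in²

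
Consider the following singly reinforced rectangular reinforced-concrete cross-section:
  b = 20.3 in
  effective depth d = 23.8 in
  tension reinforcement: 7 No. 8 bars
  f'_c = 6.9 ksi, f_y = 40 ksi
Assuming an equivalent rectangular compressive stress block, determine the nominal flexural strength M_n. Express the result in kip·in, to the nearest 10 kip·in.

M_n ≈ 5060 kip·in

A_s = 7 × 0.79 = 5.53 in².
T = A_s f_y = 5.53 × 40 = 221.2 kips.
a = T/(0.85 f'_c b) = 221.2/(0.85 × 6.9 × 20.3) = 1.858 in.
M_n = T(d − a/2) = 221.2 × (23.8 − 0.929) = 5059.1 kip·in.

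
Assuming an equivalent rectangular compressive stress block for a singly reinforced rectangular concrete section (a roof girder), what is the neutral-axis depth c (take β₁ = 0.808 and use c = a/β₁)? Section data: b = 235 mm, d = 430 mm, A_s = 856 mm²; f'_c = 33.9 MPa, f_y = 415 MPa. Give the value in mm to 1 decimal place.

T = A_s f_y = 856 × 415 = 355240 N = 355.24 kN.
Setting C = 0.85 f'_c a b equal to T: a = 355240/(0.85 × 33.9 × 235) = 52.461 mm.
With β₁ = 0.808, c = a/β₁ = 52.461/0.808 = 64.9 mm.

c ≈ 64.9 mm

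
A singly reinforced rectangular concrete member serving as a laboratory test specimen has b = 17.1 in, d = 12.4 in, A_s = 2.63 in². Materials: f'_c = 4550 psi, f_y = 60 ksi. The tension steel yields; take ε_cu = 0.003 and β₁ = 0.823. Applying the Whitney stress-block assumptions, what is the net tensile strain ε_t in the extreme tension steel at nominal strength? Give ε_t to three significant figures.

a = A_s f_y/(0.85 f'_c b) = 2.386 in.
β₁ = 0.823, so c = a/β₁ = 2.386/0.823 = 2.899 in.
From the linear strain diagram with ε_cu = 0.003: ε_t = 0.003 (d − c)/c = 0.003 × (12.4 − 2.899)/2.899 = 0.00983.
Since ε_t ≥ 0.005, the section is tension-controlled.

ε_t ≈ 0.00983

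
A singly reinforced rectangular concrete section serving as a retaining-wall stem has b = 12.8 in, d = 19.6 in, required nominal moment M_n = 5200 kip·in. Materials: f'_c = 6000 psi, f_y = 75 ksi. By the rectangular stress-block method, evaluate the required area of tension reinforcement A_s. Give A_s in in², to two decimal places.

From M_n = 0.85 f'_c a b (d − a/2):
a = d − √(d² − 2M_n/(0.85 f'_c b)) = 19.6 − √(19.6² − 2 × 5200/(0.85 × 6 × 12.8)) = 4.605 in.
A_s = 0.85 f'_c a b / f_y = 0.85 × 6 × 4.605 × 12.8 / 75 = 4.008 in².

A_s ≈ 4.01 in²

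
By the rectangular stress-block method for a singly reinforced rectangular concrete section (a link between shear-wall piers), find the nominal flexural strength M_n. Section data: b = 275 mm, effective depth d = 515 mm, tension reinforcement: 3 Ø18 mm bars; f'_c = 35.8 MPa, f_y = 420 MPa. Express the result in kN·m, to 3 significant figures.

M_n ≈ 159 kN·m

A_s = 3 × 254 = 762 mm².
T = A_s f_y = 762 × 420 = 320040 N = 320.04 kN.
From C = T: a = T/(0.85 f'_c b) = 320040/(0.85 × 35.8 × 275) = 38.24 mm.
M_n = T(d − a/2) = 320.04 kN × (515 − 19.12) mm = 158.70 kN·m.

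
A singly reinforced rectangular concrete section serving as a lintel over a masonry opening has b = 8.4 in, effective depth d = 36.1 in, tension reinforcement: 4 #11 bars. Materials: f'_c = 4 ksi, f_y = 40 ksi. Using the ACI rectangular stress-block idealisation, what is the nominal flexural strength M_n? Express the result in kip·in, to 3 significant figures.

A_s = 4 × 1.56 = 6.24 in².
T = A_s f_y = 6.24 × 40 = 249.6 kips.
a = T/(0.85 f'_c b) = 249.6/(0.85 × 4 × 8.4) = 8.739 in.
M_n = T(d − a/2) = 249.6 × (36.1 − 4.3695) = 7919.9 kip·in.

M_n ≈ 7920 kip·in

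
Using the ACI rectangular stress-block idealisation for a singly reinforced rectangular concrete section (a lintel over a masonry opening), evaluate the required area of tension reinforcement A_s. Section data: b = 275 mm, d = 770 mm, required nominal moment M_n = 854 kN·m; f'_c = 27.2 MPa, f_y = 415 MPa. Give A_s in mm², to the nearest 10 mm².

With M_n = 0.85 f'_c a b (d − a/2), solve the quadratic for a:
a = d − √(d² − 2M_n/(0.85 f'_c b)) = 770 − √(770² − 2 × 854×10⁶/(0.85 × 27.2 × 275)) = 200.56 mm.
A_s = 0.85 f'_c a b / f_y = 0.85 × 27.2 × 200.56 × 275 / 415 = 3072.7 mm².

A_s ≈ 3070 mm²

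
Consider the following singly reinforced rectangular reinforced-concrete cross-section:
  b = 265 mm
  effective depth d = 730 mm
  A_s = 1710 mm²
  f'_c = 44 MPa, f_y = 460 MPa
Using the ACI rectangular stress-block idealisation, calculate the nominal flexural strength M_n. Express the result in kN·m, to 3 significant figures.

T = A_s f_y = 1710 × 460 = 786600 N = 786.6 kN.
From C = T: a = T/(0.85 f'_c b) = 786600/(0.85 × 44 × 265) = 79.37 mm.
M_n = T(d − a/2) = 786.6 kN × (730 − 39.685) mm = 543.00 kN·m.

M_n ≈ 543 kN·m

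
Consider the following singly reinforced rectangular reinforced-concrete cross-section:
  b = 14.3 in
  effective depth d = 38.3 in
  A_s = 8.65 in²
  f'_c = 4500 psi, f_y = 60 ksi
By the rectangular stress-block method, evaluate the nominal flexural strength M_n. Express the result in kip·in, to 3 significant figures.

T = A_s f_y = 8.65 × 60 = 519 kips.
a = T/(0.85 f'_c b) = 519/(0.85 × 4.5 × 14.3) = 9.489 in.
M_n = T(d − a/2) = 519 × (38.3 − 4.7445) = 17415.3 kip·in.

M_n ≈ 17400 kip·in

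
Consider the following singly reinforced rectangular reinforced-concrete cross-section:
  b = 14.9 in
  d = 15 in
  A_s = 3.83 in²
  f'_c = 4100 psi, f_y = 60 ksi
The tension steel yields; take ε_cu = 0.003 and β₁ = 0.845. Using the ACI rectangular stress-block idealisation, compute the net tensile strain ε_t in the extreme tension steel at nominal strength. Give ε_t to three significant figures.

a = A_s f_y/(0.85 f'_c b) = 4.425 in.
β₁ = 0.845, so c = a/β₁ = 4.425/0.845 = 5.237 in.
From the linear strain diagram with ε_cu = 0.003: ε_t = 0.003 (d − c)/c = 0.003 × (15 − 5.237)/5.237 = 0.00559.
Since ε_t ≥ 0.005, the section is tension-controlled.

ε_t ≈ 0.00559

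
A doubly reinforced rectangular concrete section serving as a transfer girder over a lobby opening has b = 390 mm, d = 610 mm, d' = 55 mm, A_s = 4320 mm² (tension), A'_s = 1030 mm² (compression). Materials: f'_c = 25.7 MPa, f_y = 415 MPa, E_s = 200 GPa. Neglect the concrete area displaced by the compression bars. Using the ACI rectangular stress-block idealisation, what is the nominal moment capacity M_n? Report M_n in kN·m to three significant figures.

M_n ≈ 961 kN·m

Assume both tension and compression steel yield.
Net tension couple steel: A_s − A'_s = 3290 mm².
a = (A_s − A'_s) f_y / (0.85 f'_c b) = 1365350/(0.85 × 25.7 × 390) = 160.26 mm.
c = a/β₁ = 160.26/0.85 = 188.54 mm; ε'_s = 0.003(c − d')/c = 0.0021 ≥ f_y/E_s = 0.0021, so compression steel does yield.
M_n = (A_s − A'_s) f_y (d − a/2) + A'_s f_y (d − d') = [1365350 × (610 − 80.13) + 427450 × (610 − 55)] × 10⁻⁶ = 723.46 + 237.23 = 960.69 kN·m.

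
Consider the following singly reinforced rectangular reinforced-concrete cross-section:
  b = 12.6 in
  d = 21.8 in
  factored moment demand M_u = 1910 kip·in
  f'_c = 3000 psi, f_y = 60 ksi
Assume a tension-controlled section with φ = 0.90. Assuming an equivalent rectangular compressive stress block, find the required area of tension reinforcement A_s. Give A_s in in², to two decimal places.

A_s ≈ 1.75 in²

M_n = M_u/φ = 1910/0.90 = 2122.22 kip·in.
From M_n = 0.85 f'_c a b (d − a/2):
a = d − √(d² − 2M_n/(0.85 f'_c b)) = 21.8 − √(21.8² − 2 × 2122.22/(0.85 × 3 × 12.6)) = 3.276 in.
A_s = 0.85 f'_c a b / f_y = 0.85 × 3 × 3.276 × 12.6 / 60 = 1.754 in².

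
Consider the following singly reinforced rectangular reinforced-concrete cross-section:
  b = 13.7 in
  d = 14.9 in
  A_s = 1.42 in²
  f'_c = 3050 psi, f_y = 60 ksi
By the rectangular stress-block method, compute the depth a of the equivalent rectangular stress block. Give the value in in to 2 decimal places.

a ≈ 2.40 in

T = A_s f_y = 1.42 × 60 = 85.2 kips.
a = T/(0.85 f'_c b) = 85.2/(0.85 × 3.05 × 13.7) = 2.40 in.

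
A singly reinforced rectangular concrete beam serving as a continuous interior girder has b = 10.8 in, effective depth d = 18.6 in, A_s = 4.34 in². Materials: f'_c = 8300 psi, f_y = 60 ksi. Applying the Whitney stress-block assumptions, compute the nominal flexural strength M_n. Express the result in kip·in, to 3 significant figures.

M_n ≈ 4400 kip·in

T = A_s f_y = 4.34 × 60 = 260.4 kips.
a = T/(0.85 f'_c b) = 260.4/(0.85 × 8.3 × 10.8) = 3.418 in.
M_n = T(d − a/2) = 260.4 × (18.6 − 1.709) = 4398.4 kip·in.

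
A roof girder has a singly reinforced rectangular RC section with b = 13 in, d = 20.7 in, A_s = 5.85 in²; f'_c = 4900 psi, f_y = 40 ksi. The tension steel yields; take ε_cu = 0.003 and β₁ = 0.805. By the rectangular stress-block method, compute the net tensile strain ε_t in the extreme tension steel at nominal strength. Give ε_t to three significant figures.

a = A_s f_y/(0.85 f'_c b) = 4.322 in.
β₁ = 0.805, so c = a/β₁ = 4.322/0.805 = 5.369 in.
From the linear strain diagram with ε_cu = 0.003: ε_t = 0.003 (d − c)/c = 0.003 × (20.7 − 5.369)/5.369 = 0.00857.
Since ε_t ≥ 0.005, the section is tension-controlled.

ε_t ≈ 0.00857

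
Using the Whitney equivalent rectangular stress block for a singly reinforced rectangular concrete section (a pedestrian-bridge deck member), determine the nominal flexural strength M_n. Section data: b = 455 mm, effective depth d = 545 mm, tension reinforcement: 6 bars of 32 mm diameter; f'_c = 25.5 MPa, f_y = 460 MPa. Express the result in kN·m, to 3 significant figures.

A_s = 6 × 804 = 4824 mm².
T = A_s f_y = 4824 × 460 = 2219040 N = 2219.04 kN.
From C = T: a = T/(0.85 f'_c b) = 2219040/(0.85 × 25.5 × 455) = 225.01 mm.
M_n = T(d − a/2) = 2219.04 kN × (545 − 112.505) mm = 959.72 kN·m.

M_n ≈ 960 kN·m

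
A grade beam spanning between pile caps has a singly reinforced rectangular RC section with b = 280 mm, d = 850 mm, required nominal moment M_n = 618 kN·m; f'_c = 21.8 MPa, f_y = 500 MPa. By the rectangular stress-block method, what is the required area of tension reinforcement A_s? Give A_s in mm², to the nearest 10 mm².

A_s ≈ 1600 mm²

With M_n = 0.85 f'_c a b (d − a/2), solve the quadratic for a:
a = d − √(d² − 2M_n/(0.85 f'_c b)) = 850 − √(850² − 2 × 618×10⁶/(0.85 × 21.8 × 280)) = 154.10 mm.
A_s = 0.85 f'_c a b / f_y = 0.85 × 21.8 × 154.10 × 280 / 500 = 1599.1 mm².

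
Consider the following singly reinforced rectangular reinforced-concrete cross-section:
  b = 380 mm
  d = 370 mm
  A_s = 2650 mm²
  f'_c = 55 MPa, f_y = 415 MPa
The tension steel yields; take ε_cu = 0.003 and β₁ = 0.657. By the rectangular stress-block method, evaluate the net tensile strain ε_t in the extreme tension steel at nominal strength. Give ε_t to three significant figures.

a = A_s f_y/(0.85 f'_c b) = 61.91 mm.
β₁ = 0.657, so c = a/β₁ = 61.91/0.657 = 94.23 mm.
From the linear strain diagram with ε_cu = 0.003: ε_t = 0.003 (d − c)/c = 0.003 × (370 − 94.23)/94.23 = 0.00878.
Since ε_t ≥ 0.005, the section is tension-controlled.

ε_t ≈ 0.00878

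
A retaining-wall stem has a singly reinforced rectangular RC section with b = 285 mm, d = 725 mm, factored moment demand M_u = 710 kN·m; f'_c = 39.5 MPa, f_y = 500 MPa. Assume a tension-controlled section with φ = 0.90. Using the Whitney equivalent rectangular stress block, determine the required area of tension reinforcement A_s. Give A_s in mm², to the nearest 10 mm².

M_n = M_u/φ = 710/0.90 = 788.889 kN·m.
With M_n = 0.85 f'_c a b (d − a/2), solve the quadratic for a:
a = d − √(d² − 2M_n/(0.85 f'_c b)) = 725 − √(725² − 2 × 788.889×10⁶/(0.85 × 39.5 × 285)) = 124.38 mm.
A_s = 0.85 f'_c a b / f_y = 0.85 × 39.5 × 124.38 × 285 / 500 = 2380.4 mm².

A_s ≈ 2380 mm²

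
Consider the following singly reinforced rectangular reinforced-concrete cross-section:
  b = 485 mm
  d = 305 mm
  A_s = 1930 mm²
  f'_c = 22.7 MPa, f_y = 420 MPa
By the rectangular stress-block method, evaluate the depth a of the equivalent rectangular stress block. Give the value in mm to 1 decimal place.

T = A_s f_y = 1930 × 420 = 810600 N = 810.6 kN.
Setting C = 0.85 f'_c a b equal to T: a = 810600/(0.85 × 22.7 × 485) = 86.6 mm.

a ≈ 86.6 mm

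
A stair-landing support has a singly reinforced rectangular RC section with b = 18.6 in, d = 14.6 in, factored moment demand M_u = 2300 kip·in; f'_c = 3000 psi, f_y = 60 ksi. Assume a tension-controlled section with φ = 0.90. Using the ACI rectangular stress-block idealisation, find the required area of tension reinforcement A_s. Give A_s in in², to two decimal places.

A_s ≈ 3.43 in²

M_n = M_u/φ = 2300/0.90 = 2555.56 kip·in.
From M_n = 0.85 f'_c a b (d − a/2):
a = d − √(d² − 2M_n/(0.85 f'_c b)) = 14.6 − √(14.6² − 2 × 2555.56/(0.85 × 3 × 18.6)) = 4.334 in.
A_s = 0.85 f'_c a b / f_y = 0.85 × 3 × 4.334 × 18.6 / 60 = 3.426 in².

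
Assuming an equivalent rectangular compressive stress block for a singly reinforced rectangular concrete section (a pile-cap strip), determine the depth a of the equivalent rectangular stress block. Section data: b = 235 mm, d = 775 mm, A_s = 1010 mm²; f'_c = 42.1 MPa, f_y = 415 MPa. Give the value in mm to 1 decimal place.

T = A_s f_y = 1010 × 415 = 419150 N = 419.15 kN.
Setting C = 0.85 f'_c a b equal to T: a = 419150/(0.85 × 42.1 × 235) = 49.8 mm.

a ≈ 49.8 mm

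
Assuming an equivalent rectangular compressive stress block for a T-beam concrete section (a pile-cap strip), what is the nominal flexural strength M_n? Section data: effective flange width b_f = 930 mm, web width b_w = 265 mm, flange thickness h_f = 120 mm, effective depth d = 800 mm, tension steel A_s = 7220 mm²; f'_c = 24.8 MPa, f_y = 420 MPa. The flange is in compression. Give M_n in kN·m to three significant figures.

M_n ≈ 2160 kN·m

Tension: T = A_s f_y = 7220 × 420 = 3032400 N.
Try a within the flange: a = T/(0.85 f'_c b_f) = 3032400/(0.85 × 24.8 × 930) = 154.68 mm.
a = 154.68 > h_f = 120 mm: the block extends into the web. Split into flange-overhang and web parts.
C_f = 0.85 f'_c (b_f − b_w) h_f = 0.85 × 24.8 × (930 − 265) × 120 = 1682184 N.
Remaining web compression depth: a_w = (T − C_f)/(0.85 f'_c b_w) = (3032400 − 1682184)/(0.85 × 24.8 × 265) = 241.71 mm.
M_n = C_f(d − h_f/2) + (T − C_f)(d − a_w/2) = 1682184 × (800 − 60) + 1350216 × (800 − 120.855) = 1244.82 + 916.99 = 2161.81 × 10⁶ N·mm.
M_n = 2161.81 kN·m.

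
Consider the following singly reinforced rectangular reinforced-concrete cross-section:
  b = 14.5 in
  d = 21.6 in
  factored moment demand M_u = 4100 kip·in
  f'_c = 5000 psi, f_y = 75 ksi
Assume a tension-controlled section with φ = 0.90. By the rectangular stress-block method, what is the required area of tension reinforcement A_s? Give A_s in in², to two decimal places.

A_s ≈ 3.08 in²

M_n = M_u/φ = 4100/0.90 = 4555.56 kip·in.
From M_n = 0.85 f'_c a b (d − a/2):
a = d − √(d² − 2M_n/(0.85 f'_c b)) = 21.6 − √(21.6² − 2 × 4555.56/(0.85 × 5 × 14.5)) = 3.747 in.
A_s = 0.85 f'_c a b / f_y = 0.85 × 5 × 3.747 × 14.5 / 75 = 3.079 in².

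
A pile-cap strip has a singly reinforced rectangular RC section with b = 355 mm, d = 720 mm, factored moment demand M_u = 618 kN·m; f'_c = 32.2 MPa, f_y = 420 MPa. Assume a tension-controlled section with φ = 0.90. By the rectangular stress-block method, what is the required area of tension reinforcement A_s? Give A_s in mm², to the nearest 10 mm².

M_n = M_u/φ = 618/0.90 = 686.667 kN·m.
With M_n = 0.85 f'_c a b (d − a/2), solve the quadratic for a:
a = d − √(d² − 2M_n/(0.85 f'_c b)) = 720 − √(720² − 2 × 686.667×10⁶/(0.85 × 32.2 × 355)) = 105.95 mm.
A_s = 0.85 f'_c a b / f_y = 0.85 × 32.2 × 105.95 × 355 / 420 = 2451.1 mm².

A_s ≈ 2450 mm²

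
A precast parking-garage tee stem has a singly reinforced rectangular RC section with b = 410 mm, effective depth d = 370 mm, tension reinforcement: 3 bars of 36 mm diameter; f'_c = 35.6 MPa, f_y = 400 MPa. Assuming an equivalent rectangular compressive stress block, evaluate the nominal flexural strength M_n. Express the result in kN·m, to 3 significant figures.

M_n ≈ 392 kN·m

A_s = 3 × 1018 = 3054 mm².
T = A_s f_y = 3054 × 400 = 1221600 N = 1221.6 kN.
From C = T: a = T/(0.85 f'_c b) = 1221600/(0.85 × 35.6 × 410) = 98.46 mm.
M_n = T(d − a/2) = 1221.6 kN × (370 − 49.23) mm = 391.85 kN·m.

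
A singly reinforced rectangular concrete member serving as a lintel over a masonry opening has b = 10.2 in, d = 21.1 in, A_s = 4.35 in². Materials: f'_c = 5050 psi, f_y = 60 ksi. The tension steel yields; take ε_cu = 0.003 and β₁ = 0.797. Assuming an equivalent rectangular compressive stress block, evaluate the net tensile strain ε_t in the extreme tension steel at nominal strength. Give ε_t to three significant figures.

ε_t ≈ 0.00546

a = A_s f_y/(0.85 f'_c b) = 5.961 in.
β₁ = 0.797, so c = a/β₁ = 5.961/0.797 = 7.479 in.
From the linear strain diagram with ε_cu = 0.003: ε_t = 0.003 (d − c)/c = 0.003 × (21.1 − 7.479)/7.479 = 0.00546.
Since ε_t ≥ 0.005, the section is tension-controlled.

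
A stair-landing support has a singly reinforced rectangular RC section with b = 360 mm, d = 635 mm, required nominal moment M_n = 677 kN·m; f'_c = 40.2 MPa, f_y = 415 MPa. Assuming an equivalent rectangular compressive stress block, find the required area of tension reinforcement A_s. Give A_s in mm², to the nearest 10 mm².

With M_n = 0.85 f'_c a b (d − a/2), solve the quadratic for a:
a = d − √(d² − 2M_n/(0.85 f'_c b)) = 635 − √(635² − 2 × 677×10⁶/(0.85 × 40.2 × 360)) = 93.56 mm.
A_s = 0.85 f'_c a b / f_y = 0.85 × 40.2 × 93.56 × 360 / 415 = 2773.3 mm².

A_s ≈ 2770 mm²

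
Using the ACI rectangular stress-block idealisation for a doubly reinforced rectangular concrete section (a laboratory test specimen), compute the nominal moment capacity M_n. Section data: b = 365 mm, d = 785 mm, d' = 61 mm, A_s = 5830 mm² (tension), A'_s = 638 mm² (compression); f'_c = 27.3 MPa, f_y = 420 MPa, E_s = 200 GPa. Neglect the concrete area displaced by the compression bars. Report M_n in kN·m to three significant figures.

M_n ≈ 1630 kN·m

Assume both tension and compression steel yield.
Net tension couple steel: A_s − A'_s = 5192 mm².
a = (A_s − A'_s) f_y / (0.85 f'_c b) = 2180640/(0.85 × 27.3 × 365) = 257.46 mm.
c = a/β₁ = 257.46/0.85 = 302.89 mm; ε'_s = 0.003(c − d')/c = 0.0024 ≥ f_y/E_s = 0.0021, so compression steel does yield.
M_n = (A_s − A'_s) f_y (d − a/2) + A'_s f_y (d − d') = [2180640 × (785 − 128.73) + 267960 × (785 − 61)] × 10⁻⁶ = 1431.09 + 194.00 = 1625.09 kN·m.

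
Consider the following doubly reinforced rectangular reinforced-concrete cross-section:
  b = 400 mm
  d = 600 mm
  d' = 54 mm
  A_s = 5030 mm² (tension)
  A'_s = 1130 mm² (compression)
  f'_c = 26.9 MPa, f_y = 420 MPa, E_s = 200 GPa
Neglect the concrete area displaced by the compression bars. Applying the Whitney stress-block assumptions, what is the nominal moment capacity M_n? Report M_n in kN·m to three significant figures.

Assume both tension and compression steel yield.
Net tension couple steel: A_s − A'_s = 3900 mm².
a = (A_s − A'_s) f_y / (0.85 f'_c b) = 1638000/(0.85 × 26.9 × 400) = 179.09 mm.
c = a/β₁ = 179.09/0.85 = 210.69 mm; ε'_s = 0.003(c − d')/c = 0.0022 ≥ f_y/E_s = 0.0021, so compression steel does yield.
M_n = (A_s − A'_s) f_y (d − a/2) + A'_s f_y (d − d') = [1638000 × (600 − 89.545) + 474600 × (600 − 54)] × 10⁻⁶ = 836.13 + 259.13 = 1095.26 kN·m.

M_n ≈ 1100 kN·m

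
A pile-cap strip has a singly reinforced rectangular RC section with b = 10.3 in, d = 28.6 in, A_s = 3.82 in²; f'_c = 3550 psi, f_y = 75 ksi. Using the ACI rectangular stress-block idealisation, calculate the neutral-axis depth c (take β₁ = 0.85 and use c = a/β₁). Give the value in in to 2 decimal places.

T = A_s f_y = 3.82 × 75 = 286.5 kips.
a = T/(0.85 f'_c b) = 286.5/(0.85 × 3.55 × 10.3) = 9.2181 in.
With β₁ = 0.85, c = a/β₁ = 9.2181/0.85 = 10.84 in.

c ≈ 10.84 in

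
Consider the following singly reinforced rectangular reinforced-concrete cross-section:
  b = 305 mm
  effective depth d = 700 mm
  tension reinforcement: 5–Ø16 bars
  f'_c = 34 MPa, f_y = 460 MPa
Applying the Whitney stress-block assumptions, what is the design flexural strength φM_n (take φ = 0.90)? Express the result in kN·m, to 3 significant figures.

φM_n ≈ 280 kN·m

A_s = 5 × 201 = 1005 mm².
T = A_s f_y = 1005 × 460 = 462300 N = 462.3 kN.
From C = T: a = T/(0.85 f'_c b) = 462300/(0.85 × 34 × 305) = 52.45 mm.
M_n = T(d − a/2) = 462.3 kN × (700 − 26.225) mm = 311.49 kN·m.
φM_n = 0.90 × 311.49 = 280.34 kN·m.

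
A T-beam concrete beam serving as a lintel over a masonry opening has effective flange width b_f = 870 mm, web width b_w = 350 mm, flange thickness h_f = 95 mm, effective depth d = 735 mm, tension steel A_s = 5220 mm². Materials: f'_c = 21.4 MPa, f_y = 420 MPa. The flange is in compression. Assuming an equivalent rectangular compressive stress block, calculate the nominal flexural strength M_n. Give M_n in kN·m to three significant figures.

M_n ≈ 1440 kN·m

Tension: T = A_s f_y = 5220 × 420 = 2192400 N.
Try a within the flange: a = T/(0.85 f'_c b_f) = 2192400/(0.85 × 21.4 × 870) = 138.54 mm.
a = 138.54 > h_f = 95 mm: the block extends into the web. Split into flange-overhang and web parts.
C_f = 0.85 f'_c (b_f − b_w) h_f = 0.85 × 21.4 × (870 − 350) × 95 = 898586 N.
Remaining web compression depth: a_w = (T − C_f)/(0.85 f'_c b_w) = (2192400 − 898586)/(0.85 × 21.4 × 350) = 203.22 mm.
M_n = C_f(d − h_f/2) + (T − C_f)(d − a_w/2) = 898586 × (735 − 47.5) + 1293814 × (735 − 101.61) = 617.78 + 819.49 = 1437.27 × 10⁶ N·mm.
M_n = 1437.27 kN·m.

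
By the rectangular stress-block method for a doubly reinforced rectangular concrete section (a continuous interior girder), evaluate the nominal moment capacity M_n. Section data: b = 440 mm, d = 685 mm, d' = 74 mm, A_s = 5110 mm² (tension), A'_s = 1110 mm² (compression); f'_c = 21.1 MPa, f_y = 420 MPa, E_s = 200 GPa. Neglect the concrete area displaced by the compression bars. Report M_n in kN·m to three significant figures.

M_n ≈ 1260 kN·m

Assume both tension and compression steel yield.
Net tension couple steel: A_s − A'_s = 4000 mm².
a = (A_s − A'_s) f_y / (0.85 f'_c b) = 1680000/(0.85 × 21.1 × 440) = 212.89 mm.
c = a/β₁ = 212.89/0.85 = 250.46 mm; ε'_s = 0.003(c − d')/c = 0.0021 ≥ f_y/E_s = 0.0021, so compression steel does yield.
M_n = (A_s − A'_s) f_y (d − a/2) + A'_s f_y (d − d') = [1680000 × (685 − 106.445) + 466200 × (685 − 74)] × 10⁻⁶ = 971.97 + 284.85 = 1256.82 kN·m.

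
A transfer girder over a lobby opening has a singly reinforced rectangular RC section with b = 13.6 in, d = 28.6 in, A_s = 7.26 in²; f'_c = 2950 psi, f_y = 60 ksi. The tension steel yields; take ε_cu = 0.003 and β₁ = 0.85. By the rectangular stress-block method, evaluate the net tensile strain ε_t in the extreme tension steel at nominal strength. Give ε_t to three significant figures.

ε_t ≈ 0.00271

a = A_s f_y/(0.85 f'_c b) = 12.773 in.
β₁ = 0.85, so c = a/β₁ = 12.773/0.85 = 15.027 in.
From the linear strain diagram with ε_cu = 0.003: ε_t = 0.003 (d − c)/c = 0.003 × (28.6 − 15.027)/15.027 = 0.00271.
ε_t < 0.004 — the section is over-reinforced for flexure under ACI limits.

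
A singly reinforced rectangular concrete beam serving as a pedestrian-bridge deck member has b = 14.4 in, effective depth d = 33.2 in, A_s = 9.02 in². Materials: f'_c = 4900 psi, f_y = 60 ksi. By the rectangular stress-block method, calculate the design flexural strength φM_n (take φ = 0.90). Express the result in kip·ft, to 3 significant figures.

T = A_s f_y = 9.02 × 60 = 541.2 kips.
a = T/(0.85 f'_c b) = 541.2/(0.85 × 4.9 × 14.4) = 9.024 in.
M_n = T(d − a/2) = 541.2 × (33.2 − 4.512) = 15525.9 kip·in = 15525.9/12 = 1293.83 kip·ft.
φM_n = 0.90 × 1293.83 = 1164.45 kip·ft.

φM_n ≈ 1160 kip·ft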